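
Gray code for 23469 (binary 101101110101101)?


Binary: 101101110101101
Gray code: G = B XOR (B >> 1)
B >> 1 = 010110111010110
101101110101101 XOR 010110111010110:
  1 XOR 0 = 1
  0 XOR 1 = 1
  1 XOR 0 = 1
  1 XOR 1 = 0
  0 XOR 1 = 1
  1 XOR 0 = 1
  1 XOR 1 = 0
  1 XOR 1 = 0
  0 XOR 1 = 1
  1 XOR 0 = 1
  0 XOR 1 = 1
  1 XOR 0 = 1
  1 XOR 1 = 0
  0 XOR 1 = 1
  1 XOR 0 = 1
= 111011001111011


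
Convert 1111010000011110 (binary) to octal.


Group into 3-bit groups: 001111010000011110
  001 = 1
  111 = 7
  010 = 2
  000 = 0
  011 = 3
  110 = 6
= 0o172036


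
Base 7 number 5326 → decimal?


Positional values (base 7):
  6 × 7^0 = 6 × 1 = 6
  2 × 7^1 = 2 × 7 = 14
  3 × 7^2 = 3 × 49 = 147
  5 × 7^3 = 5 × 343 = 1715
Sum = 6 + 14 + 147 + 1715
= 1882


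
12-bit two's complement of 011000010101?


Original: 011000010101
Step 1 - Invert all bits: 100111101010
Step 2 - Add 1: 100111101010 + 1
= 100111101011 (represents -1557)


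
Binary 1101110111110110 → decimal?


Positional values:
Bit 1: 1 × 2^1 = 2
Bit 2: 1 × 2^2 = 4
Bit 4: 1 × 2^4 = 16
Bit 5: 1 × 2^5 = 32
Bit 6: 1 × 2^6 = 64
Bit 7: 1 × 2^7 = 128
Bit 8: 1 × 2^8 = 256
Bit 10: 1 × 2^10 = 1024
Bit 11: 1 × 2^11 = 2048
Bit 12: 1 × 2^12 = 4096
Bit 14: 1 × 2^14 = 16384
Bit 15: 1 × 2^15 = 32768
Sum = 2 + 4 + 16 + 32 + 64 + 128 + 256 + 1024 + 2048 + 4096 + 16384 + 32768
= 56822


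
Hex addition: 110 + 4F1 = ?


Align and add column by column (LSB to MSB, each column mod 16 with carry):
  0110
+ 04F1
  ----
  col 0: 0(0) + 1(1) + 0 (carry in) = 1 → 1(1), carry out 0
  col 1: 1(1) + F(15) + 0 (carry in) = 16 → 0(0), carry out 1
  col 2: 1(1) + 4(4) + 1 (carry in) = 6 → 6(6), carry out 0
  col 3: 0(0) + 0(0) + 0 (carry in) = 0 → 0(0), carry out 0
Reading digits MSB→LSB: 0601
Strip leading zeros: 601
= 0x601


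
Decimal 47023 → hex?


Divide by 16 repeatedly:
47023 ÷ 16 = 2938 remainder 15 (F)
2938 ÷ 16 = 183 remainder 10 (A)
183 ÷ 16 = 11 remainder 7 (7)
11 ÷ 16 = 0 remainder 11 (B)
Reading remainders bottom-up:
= 0xB7AF


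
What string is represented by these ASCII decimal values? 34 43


Codes (decimal): 34 43
Per-code ASCII lookup:
  34  (special character) → '"'
  43  (special character) → '+'
= '"+'


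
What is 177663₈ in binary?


Each octal digit → 3 binary bits:
  1 = 001
  7 = 111
  7 = 111
  6 = 110
  6 = 110
  3 = 011
Concatenate: 001 111 111 110 110 011
= 001111111110110011


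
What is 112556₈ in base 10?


Positional values:
Position 0: 6 × 8^0 = 6
Position 1: 5 × 8^1 = 40
Position 2: 5 × 8^2 = 320
Position 3: 2 × 8^3 = 1024
Position 4: 1 × 8^4 = 4096
Position 5: 1 × 8^5 = 32768
Sum = 6 + 40 + 320 + 1024 + 4096 + 32768
= 38254


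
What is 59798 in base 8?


Divide by 8 repeatedly:
59798 ÷ 8 = 7474 remainder 6
7474 ÷ 8 = 934 remainder 2
934 ÷ 8 = 116 remainder 6
116 ÷ 8 = 14 remainder 4
14 ÷ 8 = 1 remainder 6
1 ÷ 8 = 0 remainder 1
Reading remainders bottom-up:
= 0o164626


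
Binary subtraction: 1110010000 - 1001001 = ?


Align and subtract column by column (LSB to MSB, borrowing when needed):
  1110010000
- 0001001001
  ----------
  col 0: (0 - 0 borrow-in) - 1 → borrow from next column: (0+2) - 1 = 1, borrow out 1
  col 1: (0 - 1 borrow-in) - 0 → borrow from next column: (-1+2) - 0 = 1, borrow out 1
  col 2: (0 - 1 borrow-in) - 0 → borrow from next column: (-1+2) - 0 = 1, borrow out 1
  col 3: (0 - 1 borrow-in) - 1 → borrow from next column: (-1+2) - 1 = 0, borrow out 1
  col 4: (1 - 1 borrow-in) - 0 → 0 - 0 = 0, borrow out 0
  col 5: (0 - 0 borrow-in) - 0 → 0 - 0 = 0, borrow out 0
  col 6: (0 - 0 borrow-in) - 1 → borrow from next column: (0+2) - 1 = 1, borrow out 1
  col 7: (1 - 1 borrow-in) - 0 → 0 - 0 = 0, borrow out 0
  col 8: (1 - 0 borrow-in) - 0 → 1 - 0 = 1, borrow out 0
  col 9: (1 - 0 borrow-in) - 0 → 1 - 0 = 1, borrow out 0
Reading bits MSB→LSB: 1101000111
Strip leading zeros: 1101000111
= 1101000111


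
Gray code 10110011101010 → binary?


Gray code: 10110011101010
MSB stays the same: 1
Each subsequent bit = prev_binary XOR current_gray:
  B[1] = 1 XOR 0 = 1
  B[2] = 1 XOR 1 = 0
  B[3] = 0 XOR 1 = 1
  B[4] = 1 XOR 0 = 1
  B[5] = 1 XOR 0 = 1
  B[6] = 1 XOR 1 = 0
  B[7] = 0 XOR 1 = 1
  B[8] = 1 XOR 1 = 0
  B[9] = 0 XOR 0 = 0
  B[10] = 0 XOR 1 = 1
  B[11] = 1 XOR 0 = 1
  B[12] = 1 XOR 1 = 0
  B[13] = 0 XOR 0 = 0
= 11011101001100 (14156 decimal)


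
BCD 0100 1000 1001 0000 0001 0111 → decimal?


Each 4-bit group → digit:
  0100 → 4
  1000 → 8
  1001 → 9
  0000 → 0
  0001 → 1
  0111 → 7
= 489017


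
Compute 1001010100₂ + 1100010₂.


Align and add column by column (LSB to MSB, carry propagating):
  01001010100
+ 00001100010
  -----------
  col 0: 0 + 0 + 0 (carry in) = 0 → bit 0, carry out 0
  col 1: 0 + 1 + 0 (carry in) = 1 → bit 1, carry out 0
  col 2: 1 + 0 + 0 (carry in) = 1 → bit 1, carry out 0
  col 3: 0 + 0 + 0 (carry in) = 0 → bit 0, carry out 0
  col 4: 1 + 0 + 0 (carry in) = 1 → bit 1, carry out 0
  col 5: 0 + 1 + 0 (carry in) = 1 → bit 1, carry out 0
  col 6: 1 + 1 + 0 (carry in) = 2 → bit 0, carry out 1
  col 7: 0 + 0 + 1 (carry in) = 1 → bit 1, carry out 0
  col 8: 0 + 0 + 0 (carry in) = 0 → bit 0, carry out 0
  col 9: 1 + 0 + 0 (carry in) = 1 → bit 1, carry out 0
  col 10: 0 + 0 + 0 (carry in) = 0 → bit 0, carry out 0
Reading bits MSB→LSB: 01010110110
Strip leading zeros: 1010110110
= 1010110110


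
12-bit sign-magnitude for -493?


Sign bit: 1 (negative)
Magnitude: 493 = 00111101101
= 100111101101


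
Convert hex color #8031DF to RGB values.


Hex: #8031DF
R = 80₁₆ = 128
G = 31₁₆ = 49
B = DF₁₆ = 223
= RGB(128, 49, 223)


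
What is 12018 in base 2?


Divide by 2 repeatedly:
12018 ÷ 2 = 6009 remainder 0
6009 ÷ 2 = 3004 remainder 1
3004 ÷ 2 = 1502 remainder 0
1502 ÷ 2 = 751 remainder 0
751 ÷ 2 = 375 remainder 1
375 ÷ 2 = 187 remainder 1
187 ÷ 2 = 93 remainder 1
93 ÷ 2 = 46 remainder 1
46 ÷ 2 = 23 remainder 0
23 ÷ 2 = 11 remainder 1
11 ÷ 2 = 5 remainder 1
5 ÷ 2 = 2 remainder 1
2 ÷ 2 = 1 remainder 0
1 ÷ 2 = 0 remainder 1
Reading remainders bottom-up:
= 10111011110010


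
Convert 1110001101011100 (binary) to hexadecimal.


Group into 4-bit nibbles: 1110001101011100
  1110 = E
  0011 = 3
  0101 = 5
  1100 = C
= 0xE35C


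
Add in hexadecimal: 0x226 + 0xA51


Align and add column by column (LSB to MSB, each column mod 16 with carry):
  0226
+ 0A51
  ----
  col 0: 6(6) + 1(1) + 0 (carry in) = 7 → 7(7), carry out 0
  col 1: 2(2) + 5(5) + 0 (carry in) = 7 → 7(7), carry out 0
  col 2: 2(2) + A(10) + 0 (carry in) = 12 → C(12), carry out 0
  col 3: 0(0) + 0(0) + 0 (carry in) = 0 → 0(0), carry out 0
Reading digits MSB→LSB: 0C77
Strip leading zeros: C77
= 0xC77


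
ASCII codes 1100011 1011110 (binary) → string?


Codes (binary): 1100011 1011110
Per-code ASCII lookup:
  1100011 = 99  (range 97-122: lowercase, 99 - 97 = 2) → 'c'
  1011110 = 94  (special character) → '^'
= 'c^'


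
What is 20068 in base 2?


Divide by 2 repeatedly:
20068 ÷ 2 = 10034 remainder 0
10034 ÷ 2 = 5017 remainder 0
5017 ÷ 2 = 2508 remainder 1
2508 ÷ 2 = 1254 remainder 0
1254 ÷ 2 = 627 remainder 0
627 ÷ 2 = 313 remainder 1
313 ÷ 2 = 156 remainder 1
156 ÷ 2 = 78 remainder 0
78 ÷ 2 = 39 remainder 0
39 ÷ 2 = 19 remainder 1
19 ÷ 2 = 9 remainder 1
9 ÷ 2 = 4 remainder 1
4 ÷ 2 = 2 remainder 0
2 ÷ 2 = 1 remainder 0
1 ÷ 2 = 0 remainder 1
Reading remainders bottom-up:
= 100111001100100


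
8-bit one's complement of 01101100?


Original: 01101100
Invert all bits:
  bit 0: 0 → 1
  bit 1: 1 → 0
  bit 2: 1 → 0
  bit 3: 0 → 1
  bit 4: 1 → 0
  bit 5: 1 → 0
  bit 6: 0 → 1
  bit 7: 0 → 1
= 10010011


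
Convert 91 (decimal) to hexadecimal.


Divide by 16 repeatedly:
91 ÷ 16 = 5 remainder 11 (B)
5 ÷ 16 = 0 remainder 5 (5)
Reading remainders bottom-up:
= 0x5B


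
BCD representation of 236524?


Each digit → 4-bit binary:
  2 → 0010
  3 → 0011
  6 → 0110
  5 → 0101
  2 → 0010
  4 → 0100
= 0010 0011 0110 0101 0010 0100


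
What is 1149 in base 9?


Divide by 9 repeatedly:
1149 ÷ 9 = 127 remainder 6
127 ÷ 9 = 14 remainder 1
14 ÷ 9 = 1 remainder 5
1 ÷ 9 = 0 remainder 1
Reading remainders bottom-up:
= 1516


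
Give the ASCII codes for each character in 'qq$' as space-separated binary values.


String: 'qq$'  (3 characters)
Per-character ASCII lookup:
  'q': lowercase starts at 97: 'q' = 97 + 16 = 113 → 1110001
  'q': lowercase starts at 97: 'q' = 97 + 16 = 113 → 1110001
  '$': special character: '$' = 36 → 100100
= 1110001 1110001 100100


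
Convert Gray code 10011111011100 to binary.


Gray code: 10011111011100
MSB stays the same: 1
Each subsequent bit = prev_binary XOR current_gray:
  B[1] = 1 XOR 0 = 1
  B[2] = 1 XOR 0 = 1
  B[3] = 1 XOR 1 = 0
  B[4] = 0 XOR 1 = 1
  B[5] = 1 XOR 1 = 0
  B[6] = 0 XOR 1 = 1
  B[7] = 1 XOR 1 = 0
  B[8] = 0 XOR 0 = 0
  B[9] = 0 XOR 1 = 1
  B[10] = 1 XOR 1 = 0
  B[11] = 0 XOR 1 = 1
  B[12] = 1 XOR 0 = 1
  B[13] = 1 XOR 0 = 1
= 11101010010111 (14999 decimal)


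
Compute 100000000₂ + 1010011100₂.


Align and add column by column (LSB to MSB, carry propagating):
  00100000000
+ 01010011100
  -----------
  col 0: 0 + 0 + 0 (carry in) = 0 → bit 0, carry out 0
  col 1: 0 + 0 + 0 (carry in) = 0 → bit 0, carry out 0
  col 2: 0 + 1 + 0 (carry in) = 1 → bit 1, carry out 0
  col 3: 0 + 1 + 0 (carry in) = 1 → bit 1, carry out 0
  col 4: 0 + 1 + 0 (carry in) = 1 → bit 1, carry out 0
  col 5: 0 + 0 + 0 (carry in) = 0 → bit 0, carry out 0
  col 6: 0 + 0 + 0 (carry in) = 0 → bit 0, carry out 0
  col 7: 0 + 1 + 0 (carry in) = 1 → bit 1, carry out 0
  col 8: 1 + 0 + 0 (carry in) = 1 → bit 1, carry out 0
  col 9: 0 + 1 + 0 (carry in) = 1 → bit 1, carry out 0
  col 10: 0 + 0 + 0 (carry in) = 0 → bit 0, carry out 0
Reading bits MSB→LSB: 01110011100
Strip leading zeros: 1110011100
= 1110011100


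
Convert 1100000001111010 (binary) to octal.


Group into 3-bit groups: 001100000001111010
  001 = 1
  100 = 4
  000 = 0
  001 = 1
  111 = 7
  010 = 2
= 0o140172


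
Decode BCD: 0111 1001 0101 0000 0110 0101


Each 4-bit group → digit:
  0111 → 7
  1001 → 9
  0101 → 5
  0000 → 0
  0110 → 6
  0101 → 5
= 795065


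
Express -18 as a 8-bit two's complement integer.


Original: 00010010
Step 1 - Invert all bits: 11101101
Step 2 - Add 1: 11101101 + 1
= 11101110 (represents -18)


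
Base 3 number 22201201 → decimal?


Positional values (base 3):
  1 × 3^0 = 1 × 1 = 1
  0 × 3^1 = 0 × 3 = 0
  2 × 3^2 = 2 × 9 = 18
  1 × 3^3 = 1 × 27 = 27
  0 × 3^4 = 0 × 81 = 0
  2 × 3^5 = 2 × 243 = 486
  2 × 3^6 = 2 × 729 = 1458
  2 × 3^7 = 2 × 2187 = 4374
Sum = 1 + 0 + 18 + 27 + 0 + 486 + 1458 + 4374
= 6364


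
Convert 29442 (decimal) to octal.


Divide by 8 repeatedly:
29442 ÷ 8 = 3680 remainder 2
3680 ÷ 8 = 460 remainder 0
460 ÷ 8 = 57 remainder 4
57 ÷ 8 = 7 remainder 1
7 ÷ 8 = 0 remainder 7
Reading remainders bottom-up:
= 0o71402


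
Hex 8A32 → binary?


Each hex digit → 4 binary bits:
  8 = 1000
  A = 1010
  3 = 0011
  2 = 0010
Concatenate: 1000 1010 0011 0010
= 1000101000110010


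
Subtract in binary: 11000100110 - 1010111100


Align and subtract column by column (LSB to MSB, borrowing when needed):
  11000100110
- 01010111100
  -----------
  col 0: (0 - 0 borrow-in) - 0 → 0 - 0 = 0, borrow out 0
  col 1: (1 - 0 borrow-in) - 0 → 1 - 0 = 1, borrow out 0
  col 2: (1 - 0 borrow-in) - 1 → 1 - 1 = 0, borrow out 0
  col 3: (0 - 0 borrow-in) - 1 → borrow from next column: (0+2) - 1 = 1, borrow out 1
  col 4: (0 - 1 borrow-in) - 1 → borrow from next column: (-1+2) - 1 = 0, borrow out 1
  col 5: (1 - 1 borrow-in) - 1 → borrow from next column: (0+2) - 1 = 1, borrow out 1
  col 6: (0 - 1 borrow-in) - 0 → borrow from next column: (-1+2) - 0 = 1, borrow out 1
  col 7: (0 - 1 borrow-in) - 1 → borrow from next column: (-1+2) - 1 = 0, borrow out 1
  col 8: (0 - 1 borrow-in) - 0 → borrow from next column: (-1+2) - 0 = 1, borrow out 1
  col 9: (1 - 1 borrow-in) - 1 → borrow from next column: (0+2) - 1 = 1, borrow out 1
  col 10: (1 - 1 borrow-in) - 0 → 0 - 0 = 0, borrow out 0
Reading bits MSB→LSB: 01101101010
Strip leading zeros: 1101101010
= 1101101010


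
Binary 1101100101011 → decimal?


Positional values:
Bit 0: 1 × 2^0 = 1
Bit 1: 1 × 2^1 = 2
Bit 3: 1 × 2^3 = 8
Bit 5: 1 × 2^5 = 32
Bit 8: 1 × 2^8 = 256
Bit 9: 1 × 2^9 = 512
Bit 11: 1 × 2^11 = 2048
Bit 12: 1 × 2^12 = 4096
Sum = 1 + 2 + 8 + 32 + 256 + 512 + 2048 + 4096
= 6955


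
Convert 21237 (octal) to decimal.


Positional values:
Position 0: 7 × 8^0 = 7
Position 1: 3 × 8^1 = 24
Position 2: 2 × 8^2 = 128
Position 3: 1 × 8^3 = 512
Position 4: 2 × 8^4 = 8192
Sum = 7 + 24 + 128 + 512 + 8192
= 8863


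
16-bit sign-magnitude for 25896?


Sign bit: 0 (positive)
Magnitude: 25896 = 110010100101000
= 0110010100101000


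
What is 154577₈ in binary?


Each octal digit → 3 binary bits:
  1 = 001
  5 = 101
  4 = 100
  5 = 101
  7 = 111
  7 = 111
Concatenate: 001 101 100 101 111 111
= 001101100101111111


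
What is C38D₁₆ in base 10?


Positional values:
Position 0: D × 16^0 = 13 × 1 = 13
Position 1: 8 × 16^1 = 8 × 16 = 128
Position 2: 3 × 16^2 = 3 × 256 = 768
Position 3: C × 16^3 = 12 × 4096 = 49152
Sum = 13 + 128 + 768 + 49152
= 50061


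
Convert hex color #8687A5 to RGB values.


Hex: #8687A5
R = 86₁₆ = 134
G = 87₁₆ = 135
B = A5₁₆ = 165
= RGB(134, 135, 165)


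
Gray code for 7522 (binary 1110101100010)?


Binary: 1110101100010
Gray code: G = B XOR (B >> 1)
B >> 1 = 0111010110001
1110101100010 XOR 0111010110001:
  1 XOR 0 = 1
  1 XOR 1 = 0
  1 XOR 1 = 0
  0 XOR 1 = 1
  1 XOR 0 = 1
  0 XOR 1 = 1
  1 XOR 0 = 1
  1 XOR 1 = 0
  0 XOR 1 = 1
  0 XOR 0 = 0
  0 XOR 0 = 0
  1 XOR 0 = 1
  0 XOR 1 = 1
= 1001111010011


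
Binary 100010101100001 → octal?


Group into 3-bit groups: 100010101100001
  100 = 4
  010 = 2
  101 = 5
  100 = 4
  001 = 1
= 0o42541


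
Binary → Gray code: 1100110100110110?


Binary: 1100110100110110
Gray code: G = B XOR (B >> 1)
B >> 1 = 0110011010011011
1100110100110110 XOR 0110011010011011:
  1 XOR 0 = 1
  1 XOR 1 = 0
  0 XOR 1 = 1
  0 XOR 0 = 0
  1 XOR 0 = 1
  1 XOR 1 = 0
  0 XOR 1 = 1
  1 XOR 0 = 1
  0 XOR 1 = 1
  0 XOR 0 = 0
  1 XOR 0 = 1
  1 XOR 1 = 0
  0 XOR 1 = 1
  1 XOR 0 = 1
  1 XOR 1 = 0
  0 XOR 1 = 1
= 1010101110101101


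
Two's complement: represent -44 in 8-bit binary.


Original: 00101100
Step 1 - Invert all bits: 11010011
Step 2 - Add 1: 11010011 + 1
= 11010100 (represents -44)


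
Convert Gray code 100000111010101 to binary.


Gray code: 100000111010101
MSB stays the same: 1
Each subsequent bit = prev_binary XOR current_gray:
  B[1] = 1 XOR 0 = 1
  B[2] = 1 XOR 0 = 1
  B[3] = 1 XOR 0 = 1
  B[4] = 1 XOR 0 = 1
  B[5] = 1 XOR 0 = 1
  B[6] = 1 XOR 1 = 0
  B[7] = 0 XOR 1 = 1
  B[8] = 1 XOR 1 = 0
  B[9] = 0 XOR 0 = 0
  B[10] = 0 XOR 1 = 1
  B[11] = 1 XOR 0 = 1
  B[12] = 1 XOR 1 = 0
  B[13] = 0 XOR 0 = 0
  B[14] = 0 XOR 1 = 1
= 111111010011001 (32409 decimal)


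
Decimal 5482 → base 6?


Divide by 6 repeatedly:
5482 ÷ 6 = 913 remainder 4
913 ÷ 6 = 152 remainder 1
152 ÷ 6 = 25 remainder 2
25 ÷ 6 = 4 remainder 1
4 ÷ 6 = 0 remainder 4
Reading remainders bottom-up:
= 41214


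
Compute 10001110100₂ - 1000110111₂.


Align and subtract column by column (LSB to MSB, borrowing when needed):
  10001110100
- 01000110111
  -----------
  col 0: (0 - 0 borrow-in) - 1 → borrow from next column: (0+2) - 1 = 1, borrow out 1
  col 1: (0 - 1 borrow-in) - 1 → borrow from next column: (-1+2) - 1 = 0, borrow out 1
  col 2: (1 - 1 borrow-in) - 1 → borrow from next column: (0+2) - 1 = 1, borrow out 1
  col 3: (0 - 1 borrow-in) - 0 → borrow from next column: (-1+2) - 0 = 1, borrow out 1
  col 4: (1 - 1 borrow-in) - 1 → borrow from next column: (0+2) - 1 = 1, borrow out 1
  col 5: (1 - 1 borrow-in) - 1 → borrow from next column: (0+2) - 1 = 1, borrow out 1
  col 6: (1 - 1 borrow-in) - 0 → 0 - 0 = 0, borrow out 0
  col 7: (0 - 0 borrow-in) - 0 → 0 - 0 = 0, borrow out 0
  col 8: (0 - 0 borrow-in) - 0 → 0 - 0 = 0, borrow out 0
  col 9: (0 - 0 borrow-in) - 1 → borrow from next column: (0+2) - 1 = 1, borrow out 1
  col 10: (1 - 1 borrow-in) - 0 → 0 - 0 = 0, borrow out 0
Reading bits MSB→LSB: 01000111101
Strip leading zeros: 1000111101
= 1000111101


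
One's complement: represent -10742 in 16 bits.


Original: 0010100111110110
Invert all bits:
  bit 0: 0 → 1
  bit 1: 0 → 1
  bit 2: 1 → 0
  bit 3: 0 → 1
  bit 4: 1 → 0
  bit 5: 0 → 1
  bit 6: 0 → 1
  bit 7: 1 → 0
  bit 8: 1 → 0
  bit 9: 1 → 0
  bit 10: 1 → 0
  bit 11: 1 → 0
  bit 12: 0 → 1
  bit 13: 1 → 0
  bit 14: 1 → 0
  bit 15: 0 → 1
= 1101011000001001


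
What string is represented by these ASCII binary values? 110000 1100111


Codes (binary): 110000 1100111
Per-code ASCII lookup:
  110000 = 48  (range 48-57: digits, 48 - 48 = 0) → '0'
  1100111 = 103  (range 97-122: lowercase, 103 - 97 = 6) → 'g'
= '0g'


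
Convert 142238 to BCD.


Each digit → 4-bit binary:
  1 → 0001
  4 → 0100
  2 → 0010
  2 → 0010
  3 → 0011
  8 → 1000
= 0001 0100 0010 0010 0011 1000


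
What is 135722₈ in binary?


Each octal digit → 3 binary bits:
  1 = 001
  3 = 011
  5 = 101
  7 = 111
  2 = 010
  2 = 010
Concatenate: 001 011 101 111 010 010
= 001011101111010010


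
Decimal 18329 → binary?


Divide by 2 repeatedly:
18329 ÷ 2 = 9164 remainder 1
9164 ÷ 2 = 4582 remainder 0
4582 ÷ 2 = 2291 remainder 0
2291 ÷ 2 = 1145 remainder 1
1145 ÷ 2 = 572 remainder 1
572 ÷ 2 = 286 remainder 0
286 ÷ 2 = 143 remainder 0
143 ÷ 2 = 71 remainder 1
71 ÷ 2 = 35 remainder 1
35 ÷ 2 = 17 remainder 1
17 ÷ 2 = 8 remainder 1
8 ÷ 2 = 4 remainder 0
4 ÷ 2 = 2 remainder 0
2 ÷ 2 = 1 remainder 0
1 ÷ 2 = 0 remainder 1
Reading remainders bottom-up:
= 100011110011001


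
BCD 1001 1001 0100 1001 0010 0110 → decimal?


Each 4-bit group → digit:
  1001 → 9
  1001 → 9
  0100 → 4
  1001 → 9
  0010 → 2
  0110 → 6
= 994926


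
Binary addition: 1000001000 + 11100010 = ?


Align and add column by column (LSB to MSB, carry propagating):
  01000001000
+ 00011100010
  -----------
  col 0: 0 + 0 + 0 (carry in) = 0 → bit 0, carry out 0
  col 1: 0 + 1 + 0 (carry in) = 1 → bit 1, carry out 0
  col 2: 0 + 0 + 0 (carry in) = 0 → bit 0, carry out 0
  col 3: 1 + 0 + 0 (carry in) = 1 → bit 1, carry out 0
  col 4: 0 + 0 + 0 (carry in) = 0 → bit 0, carry out 0
  col 5: 0 + 1 + 0 (carry in) = 1 → bit 1, carry out 0
  col 6: 0 + 1 + 0 (carry in) = 1 → bit 1, carry out 0
  col 7: 0 + 1 + 0 (carry in) = 1 → bit 1, carry out 0
  col 8: 0 + 0 + 0 (carry in) = 0 → bit 0, carry out 0
  col 9: 1 + 0 + 0 (carry in) = 1 → bit 1, carry out 0
  col 10: 0 + 0 + 0 (carry in) = 0 → bit 0, carry out 0
Reading bits MSB→LSB: 01011101010
Strip leading zeros: 1011101010
= 1011101010


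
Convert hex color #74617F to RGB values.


Hex: #74617F
R = 74₁₆ = 116
G = 61₁₆ = 97
B = 7F₁₆ = 127
= RGB(116, 97, 127)


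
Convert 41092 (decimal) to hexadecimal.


Divide by 16 repeatedly:
41092 ÷ 16 = 2568 remainder 4 (4)
2568 ÷ 16 = 160 remainder 8 (8)
160 ÷ 16 = 10 remainder 0 (0)
10 ÷ 16 = 0 remainder 10 (A)
Reading remainders bottom-up:
= 0xA084


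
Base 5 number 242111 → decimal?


Positional values (base 5):
  1 × 5^0 = 1 × 1 = 1
  1 × 5^1 = 1 × 5 = 5
  1 × 5^2 = 1 × 25 = 25
  2 × 5^3 = 2 × 125 = 250
  4 × 5^4 = 4 × 625 = 2500
  2 × 5^5 = 2 × 3125 = 6250
Sum = 1 + 5 + 25 + 250 + 2500 + 6250
= 9031


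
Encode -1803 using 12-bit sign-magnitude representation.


Sign bit: 1 (negative)
Magnitude: 1803 = 11100001011
= 111100001011


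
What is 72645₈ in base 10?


Positional values:
Position 0: 5 × 8^0 = 5
Position 1: 4 × 8^1 = 32
Position 2: 6 × 8^2 = 384
Position 3: 2 × 8^3 = 1024
Position 4: 7 × 8^4 = 28672
Sum = 5 + 32 + 384 + 1024 + 28672
= 30117


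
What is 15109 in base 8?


Divide by 8 repeatedly:
15109 ÷ 8 = 1888 remainder 5
1888 ÷ 8 = 236 remainder 0
236 ÷ 8 = 29 remainder 4
29 ÷ 8 = 3 remainder 5
3 ÷ 8 = 0 remainder 3
Reading remainders bottom-up:
= 0o35405


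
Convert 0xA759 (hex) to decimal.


Positional values:
Position 0: 9 × 16^0 = 9 × 1 = 9
Position 1: 5 × 16^1 = 5 × 16 = 80
Position 2: 7 × 16^2 = 7 × 256 = 1792
Position 3: A × 16^3 = 10 × 4096 = 40960
Sum = 9 + 80 + 1792 + 40960
= 42841


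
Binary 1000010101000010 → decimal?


Positional values:
Bit 1: 1 × 2^1 = 2
Bit 6: 1 × 2^6 = 64
Bit 8: 1 × 2^8 = 256
Bit 10: 1 × 2^10 = 1024
Bit 15: 1 × 2^15 = 32768
Sum = 2 + 64 + 256 + 1024 + 32768
= 34114


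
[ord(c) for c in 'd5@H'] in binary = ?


String: 'd5@H'  (4 characters)
Per-character ASCII lookup:
  'd': lowercase starts at 97: 'd' = 97 + 3 = 100 → 1100100
  '5': digits start at 48: '5' = 48 + 5 = 53 → 110101
  '@': special character: '@' = 64 → 1000000
  'H': uppercase starts at 65: 'H' = 65 + 7 = 72 → 1001000
= 1100100 110101 1000000 1001000


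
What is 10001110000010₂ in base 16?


Group into 4-bit nibbles: 0010001110000010
  0010 = 2
  0011 = 3
  1000 = 8
  0010 = 2
= 0x2382


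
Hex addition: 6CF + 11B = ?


Align and add column by column (LSB to MSB, each column mod 16 with carry):
  06CF
+ 011B
  ----
  col 0: F(15) + B(11) + 0 (carry in) = 26 → A(10), carry out 1
  col 1: C(12) + 1(1) + 1 (carry in) = 14 → E(14), carry out 0
  col 2: 6(6) + 1(1) + 0 (carry in) = 7 → 7(7), carry out 0
  col 3: 0(0) + 0(0) + 0 (carry in) = 0 → 0(0), carry out 0
Reading digits MSB→LSB: 07EA
Strip leading zeros: 7EA
= 0x7EA


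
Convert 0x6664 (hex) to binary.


Each hex digit → 4 binary bits:
  6 = 0110
  6 = 0110
  6 = 0110
  4 = 0100
Concatenate: 0110 0110 0110 0100
= 0110011001100100


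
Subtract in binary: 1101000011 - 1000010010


Align and subtract column by column (LSB to MSB, borrowing when needed):
  1101000011
- 1000010010
  ----------
  col 0: (1 - 0 borrow-in) - 0 → 1 - 0 = 1, borrow out 0
  col 1: (1 - 0 borrow-in) - 1 → 1 - 1 = 0, borrow out 0
  col 2: (0 - 0 borrow-in) - 0 → 0 - 0 = 0, borrow out 0
  col 3: (0 - 0 borrow-in) - 0 → 0 - 0 = 0, borrow out 0
  col 4: (0 - 0 borrow-in) - 1 → borrow from next column: (0+2) - 1 = 1, borrow out 1
  col 5: (0 - 1 borrow-in) - 0 → borrow from next column: (-1+2) - 0 = 1, borrow out 1
  col 6: (1 - 1 borrow-in) - 0 → 0 - 0 = 0, borrow out 0
  col 7: (0 - 0 borrow-in) - 0 → 0 - 0 = 0, borrow out 0
  col 8: (1 - 0 borrow-in) - 0 → 1 - 0 = 1, borrow out 0
  col 9: (1 - 0 borrow-in) - 1 → 1 - 1 = 0, borrow out 0
Reading bits MSB→LSB: 0100110001
Strip leading zeros: 100110001
= 100110001


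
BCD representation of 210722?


Each digit → 4-bit binary:
  2 → 0010
  1 → 0001
  0 → 0000
  7 → 0111
  2 → 0010
  2 → 0010
= 0010 0001 0000 0111 0010 0010


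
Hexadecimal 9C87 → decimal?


Positional values:
Position 0: 7 × 16^0 = 7 × 1 = 7
Position 1: 8 × 16^1 = 8 × 16 = 128
Position 2: C × 16^2 = 12 × 256 = 3072
Position 3: 9 × 16^3 = 9 × 4096 = 36864
Sum = 7 + 128 + 3072 + 36864
= 40071


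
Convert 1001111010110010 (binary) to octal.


Group into 3-bit groups: 001001111010110010
  001 = 1
  001 = 1
  111 = 7
  010 = 2
  110 = 6
  010 = 2
= 0o117262


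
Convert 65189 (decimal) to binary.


Divide by 2 repeatedly:
65189 ÷ 2 = 32594 remainder 1
32594 ÷ 2 = 16297 remainder 0
16297 ÷ 2 = 8148 remainder 1
8148 ÷ 2 = 4074 remainder 0
4074 ÷ 2 = 2037 remainder 0
2037 ÷ 2 = 1018 remainder 1
1018 ÷ 2 = 509 remainder 0
509 ÷ 2 = 254 remainder 1
254 ÷ 2 = 127 remainder 0
127 ÷ 2 = 63 remainder 1
63 ÷ 2 = 31 remainder 1
31 ÷ 2 = 15 remainder 1
15 ÷ 2 = 7 remainder 1
7 ÷ 2 = 3 remainder 1
3 ÷ 2 = 1 remainder 1
1 ÷ 2 = 0 remainder 1
Reading remainders bottom-up:
= 1111111010100101


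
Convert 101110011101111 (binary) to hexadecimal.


Group into 4-bit nibbles: 0101110011101111
  0101 = 5
  1100 = C
  1110 = E
  1111 = F
= 0x5CEF


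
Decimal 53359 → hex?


Divide by 16 repeatedly:
53359 ÷ 16 = 3334 remainder 15 (F)
3334 ÷ 16 = 208 remainder 6 (6)
208 ÷ 16 = 13 remainder 0 (0)
13 ÷ 16 = 0 remainder 13 (D)
Reading remainders bottom-up:
= 0xD06F


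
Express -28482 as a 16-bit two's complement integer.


Original: 0110111101000010
Step 1 - Invert all bits: 1001000010111101
Step 2 - Add 1: 1001000010111101 + 1
= 1001000010111110 (represents -28482)


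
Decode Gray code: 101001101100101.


Gray code: 101001101100101
MSB stays the same: 1
Each subsequent bit = prev_binary XOR current_gray:
  B[1] = 1 XOR 0 = 1
  B[2] = 1 XOR 1 = 0
  B[3] = 0 XOR 0 = 0
  B[4] = 0 XOR 0 = 0
  B[5] = 0 XOR 1 = 1
  B[6] = 1 XOR 1 = 0
  B[7] = 0 XOR 0 = 0
  B[8] = 0 XOR 1 = 1
  B[9] = 1 XOR 1 = 0
  B[10] = 0 XOR 0 = 0
  B[11] = 0 XOR 0 = 0
  B[12] = 0 XOR 1 = 1
  B[13] = 1 XOR 0 = 1
  B[14] = 1 XOR 1 = 0
= 110001001000110 (25158 decimal)


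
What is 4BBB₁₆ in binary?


Each hex digit → 4 binary bits:
  4 = 0100
  B = 1011
  B = 1011
  B = 1011
Concatenate: 0100 1011 1011 1011
= 0100101110111011


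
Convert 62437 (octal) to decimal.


Positional values:
Position 0: 7 × 8^0 = 7
Position 1: 3 × 8^1 = 24
Position 2: 4 × 8^2 = 256
Position 3: 2 × 8^3 = 1024
Position 4: 6 × 8^4 = 24576
Sum = 7 + 24 + 256 + 1024 + 24576
= 25887


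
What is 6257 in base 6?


Divide by 6 repeatedly:
6257 ÷ 6 = 1042 remainder 5
1042 ÷ 6 = 173 remainder 4
173 ÷ 6 = 28 remainder 5
28 ÷ 6 = 4 remainder 4
4 ÷ 6 = 0 remainder 4
Reading remainders bottom-up:
= 44545


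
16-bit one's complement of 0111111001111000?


Original: 0111111001111000
Invert all bits:
  bit 0: 0 → 1
  bit 1: 1 → 0
  bit 2: 1 → 0
  bit 3: 1 → 0
  bit 4: 1 → 0
  bit 5: 1 → 0
  bit 6: 1 → 0
  bit 7: 0 → 1
  bit 8: 0 → 1
  bit 9: 1 → 0
  bit 10: 1 → 0
  bit 11: 1 → 0
  bit 12: 1 → 0
  bit 13: 0 → 1
  bit 14: 0 → 1
  bit 15: 0 → 1
= 1000000110000111


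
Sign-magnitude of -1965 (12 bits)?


Sign bit: 1 (negative)
Magnitude: 1965 = 11110101101
= 111110101101


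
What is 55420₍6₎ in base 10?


Positional values (base 6):
  0 × 6^0 = 0 × 1 = 0
  2 × 6^1 = 2 × 6 = 12
  4 × 6^2 = 4 × 36 = 144
  5 × 6^3 = 5 × 216 = 1080
  5 × 6^4 = 5 × 1296 = 6480
Sum = 0 + 12 + 144 + 1080 + 6480
= 7716


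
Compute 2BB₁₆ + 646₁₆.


Align and add column by column (LSB to MSB, each column mod 16 with carry):
  02BB
+ 0646
  ----
  col 0: B(11) + 6(6) + 0 (carry in) = 17 → 1(1), carry out 1
  col 1: B(11) + 4(4) + 1 (carry in) = 16 → 0(0), carry out 1
  col 2: 2(2) + 6(6) + 1 (carry in) = 9 → 9(9), carry out 0
  col 3: 0(0) + 0(0) + 0 (carry in) = 0 → 0(0), carry out 0
Reading digits MSB→LSB: 0901
Strip leading zeros: 901
= 0x901


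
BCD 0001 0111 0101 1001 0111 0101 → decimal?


Each 4-bit group → digit:
  0001 → 1
  0111 → 7
  0101 → 5
  1001 → 9
  0111 → 7
  0101 → 5
= 175975


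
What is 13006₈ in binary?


Each octal digit → 3 binary bits:
  1 = 001
  3 = 011
  0 = 000
  0 = 000
  6 = 110
Concatenate: 001 011 000 000 110
= 001011000000110


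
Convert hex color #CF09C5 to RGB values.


Hex: #CF09C5
R = CF₁₆ = 207
G = 09₁₆ = 9
B = C5₁₆ = 197
= RGB(207, 9, 197)


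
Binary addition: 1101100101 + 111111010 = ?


Align and add column by column (LSB to MSB, carry propagating):
  01101100101
+ 00111111010
  -----------
  col 0: 1 + 0 + 0 (carry in) = 1 → bit 1, carry out 0
  col 1: 0 + 1 + 0 (carry in) = 1 → bit 1, carry out 0
  col 2: 1 + 0 + 0 (carry in) = 1 → bit 1, carry out 0
  col 3: 0 + 1 + 0 (carry in) = 1 → bit 1, carry out 0
  col 4: 0 + 1 + 0 (carry in) = 1 → bit 1, carry out 0
  col 5: 1 + 1 + 0 (carry in) = 2 → bit 0, carry out 1
  col 6: 1 + 1 + 1 (carry in) = 3 → bit 1, carry out 1
  col 7: 0 + 1 + 1 (carry in) = 2 → bit 0, carry out 1
  col 8: 1 + 1 + 1 (carry in) = 3 → bit 1, carry out 1
  col 9: 1 + 0 + 1 (carry in) = 2 → bit 0, carry out 1
  col 10: 0 + 0 + 1 (carry in) = 1 → bit 1, carry out 0
Reading bits MSB→LSB: 10101011111
Strip leading zeros: 10101011111
= 10101011111


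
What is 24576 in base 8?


Divide by 8 repeatedly:
24576 ÷ 8 = 3072 remainder 0
3072 ÷ 8 = 384 remainder 0
384 ÷ 8 = 48 remainder 0
48 ÷ 8 = 6 remainder 0
6 ÷ 8 = 0 remainder 6
Reading remainders bottom-up:
= 0o60000


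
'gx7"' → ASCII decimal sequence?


String: 'gx7"'  (4 characters)
Per-character ASCII lookup:
  'g': lowercase starts at 97: 'g' = 97 + 6 = 103
  'x': lowercase starts at 97: 'x' = 97 + 23 = 120
  '7': digits start at 48: '7' = 48 + 7 = 55
  '"': special character: '"' = 34
= 103 120 55 34


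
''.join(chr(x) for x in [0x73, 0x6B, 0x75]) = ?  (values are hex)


Codes (hex): 0x73 0x6B 0x75
Per-code ASCII lookup:
  0x73 = 115  (range 97-122: lowercase, 115 - 97 = 18) → 's'
  0x6B = 107  (range 97-122: lowercase, 107 - 97 = 10) → 'k'
  0x75 = 117  (range 97-122: lowercase, 117 - 97 = 20) → 'u'
= 'sku'


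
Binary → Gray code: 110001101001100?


Binary: 110001101001100
Gray code: G = B XOR (B >> 1)
B >> 1 = 011000110100110
110001101001100 XOR 011000110100110:
  1 XOR 0 = 1
  1 XOR 1 = 0
  0 XOR 1 = 1
  0 XOR 0 = 0
  0 XOR 0 = 0
  1 XOR 0 = 1
  1 XOR 1 = 0
  0 XOR 1 = 1
  1 XOR 0 = 1
  0 XOR 1 = 1
  0 XOR 0 = 0
  1 XOR 0 = 1
  1 XOR 1 = 0
  0 XOR 1 = 1
  0 XOR 0 = 0
= 101001011101010


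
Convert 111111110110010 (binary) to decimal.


Positional values:
Bit 1: 1 × 2^1 = 2
Bit 4: 1 × 2^4 = 16
Bit 5: 1 × 2^5 = 32
Bit 7: 1 × 2^7 = 128
Bit 8: 1 × 2^8 = 256
Bit 9: 1 × 2^9 = 512
Bit 10: 1 × 2^10 = 1024
Bit 11: 1 × 2^11 = 2048
Bit 12: 1 × 2^12 = 4096
Bit 13: 1 × 2^13 = 8192
Bit 14: 1 × 2^14 = 16384
Sum = 2 + 16 + 32 + 128 + 256 + 512 + 1024 + 2048 + 4096 + 8192 + 16384
= 32690


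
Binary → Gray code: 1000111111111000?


Binary: 1000111111111000
Gray code: G = B XOR (B >> 1)
B >> 1 = 0100011111111100
1000111111111000 XOR 0100011111111100:
  1 XOR 0 = 1
  0 XOR 1 = 1
  0 XOR 0 = 0
  0 XOR 0 = 0
  1 XOR 0 = 1
  1 XOR 1 = 0
  1 XOR 1 = 0
  1 XOR 1 = 0
  1 XOR 1 = 0
  1 XOR 1 = 0
  1 XOR 1 = 0
  1 XOR 1 = 0
  1 XOR 1 = 0
  0 XOR 1 = 1
  0 XOR 0 = 0
  0 XOR 0 = 0
= 1100100000000100


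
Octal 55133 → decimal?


Positional values:
Position 0: 3 × 8^0 = 3
Position 1: 3 × 8^1 = 24
Position 2: 1 × 8^2 = 64
Position 3: 5 × 8^3 = 2560
Position 4: 5 × 8^4 = 20480
Sum = 3 + 24 + 64 + 2560 + 20480
= 23131


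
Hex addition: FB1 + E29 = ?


Align and add column by column (LSB to MSB, each column mod 16 with carry):
  0FB1
+ 0E29
  ----
  col 0: 1(1) + 9(9) + 0 (carry in) = 10 → A(10), carry out 0
  col 1: B(11) + 2(2) + 0 (carry in) = 13 → D(13), carry out 0
  col 2: F(15) + E(14) + 0 (carry in) = 29 → D(13), carry out 1
  col 3: 0(0) + 0(0) + 1 (carry in) = 1 → 1(1), carry out 0
Reading digits MSB→LSB: 1DDA
Strip leading zeros: 1DDA
= 0x1DDA


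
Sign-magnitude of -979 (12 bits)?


Sign bit: 1 (negative)
Magnitude: 979 = 01111010011
= 101111010011


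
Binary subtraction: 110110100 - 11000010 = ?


Align and subtract column by column (LSB to MSB, borrowing when needed):
  110110100
- 011000010
  ---------
  col 0: (0 - 0 borrow-in) - 0 → 0 - 0 = 0, borrow out 0
  col 1: (0 - 0 borrow-in) - 1 → borrow from next column: (0+2) - 1 = 1, borrow out 1
  col 2: (1 - 1 borrow-in) - 0 → 0 - 0 = 0, borrow out 0
  col 3: (0 - 0 borrow-in) - 0 → 0 - 0 = 0, borrow out 0
  col 4: (1 - 0 borrow-in) - 0 → 1 - 0 = 1, borrow out 0
  col 5: (1 - 0 borrow-in) - 0 → 1 - 0 = 1, borrow out 0
  col 6: (0 - 0 borrow-in) - 1 → borrow from next column: (0+2) - 1 = 1, borrow out 1
  col 7: (1 - 1 borrow-in) - 1 → borrow from next column: (0+2) - 1 = 1, borrow out 1
  col 8: (1 - 1 borrow-in) - 0 → 0 - 0 = 0, borrow out 0
Reading bits MSB→LSB: 011110010
Strip leading zeros: 11110010
= 11110010


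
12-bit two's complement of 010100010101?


Original: 010100010101
Step 1 - Invert all bits: 101011101010
Step 2 - Add 1: 101011101010 + 1
= 101011101011 (represents -1301)


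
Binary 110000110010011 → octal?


Group into 3-bit groups: 110000110010011
  110 = 6
  000 = 0
  110 = 6
  010 = 2
  011 = 3
= 0o60623


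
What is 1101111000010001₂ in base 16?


Group into 4-bit nibbles: 1101111000010001
  1101 = D
  1110 = E
  0001 = 1
  0001 = 1
= 0xDE11


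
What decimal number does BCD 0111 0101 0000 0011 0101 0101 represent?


Each 4-bit group → digit:
  0111 → 7
  0101 → 5
  0000 → 0
  0011 → 3
  0101 → 5
  0101 → 5
= 750355


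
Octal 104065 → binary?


Each octal digit → 3 binary bits:
  1 = 001
  0 = 000
  4 = 100
  0 = 000
  6 = 110
  5 = 101
Concatenate: 001 000 100 000 110 101
= 001000100000110101


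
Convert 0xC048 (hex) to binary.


Each hex digit → 4 binary bits:
  C = 1100
  0 = 0000
  4 = 0100
  8 = 1000
Concatenate: 1100 0000 0100 1000
= 1100000001001000


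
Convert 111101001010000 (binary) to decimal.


Positional values:
Bit 4: 1 × 2^4 = 16
Bit 6: 1 × 2^6 = 64
Bit 9: 1 × 2^9 = 512
Bit 11: 1 × 2^11 = 2048
Bit 12: 1 × 2^12 = 4096
Bit 13: 1 × 2^13 = 8192
Bit 14: 1 × 2^14 = 16384
Sum = 16 + 64 + 512 + 2048 + 4096 + 8192 + 16384
= 31312


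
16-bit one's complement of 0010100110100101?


Original: 0010100110100101
Invert all bits:
  bit 0: 0 → 1
  bit 1: 0 → 1
  bit 2: 1 → 0
  bit 3: 0 → 1
  bit 4: 1 → 0
  bit 5: 0 → 1
  bit 6: 0 → 1
  bit 7: 1 → 0
  bit 8: 1 → 0
  bit 9: 0 → 1
  bit 10: 1 → 0
  bit 11: 0 → 1
  bit 12: 0 → 1
  bit 13: 1 → 0
  bit 14: 0 → 1
  bit 15: 1 → 0
= 1101011001011010


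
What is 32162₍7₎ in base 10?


Positional values (base 7):
  2 × 7^0 = 2 × 1 = 2
  6 × 7^1 = 6 × 7 = 42
  1 × 7^2 = 1 × 49 = 49
  2 × 7^3 = 2 × 343 = 686
  3 × 7^4 = 3 × 2401 = 7203
Sum = 2 + 42 + 49 + 686 + 7203
= 7982


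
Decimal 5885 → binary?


Divide by 2 repeatedly:
5885 ÷ 2 = 2942 remainder 1
2942 ÷ 2 = 1471 remainder 0
1471 ÷ 2 = 735 remainder 1
735 ÷ 2 = 367 remainder 1
367 ÷ 2 = 183 remainder 1
183 ÷ 2 = 91 remainder 1
91 ÷ 2 = 45 remainder 1
45 ÷ 2 = 22 remainder 1
22 ÷ 2 = 11 remainder 0
11 ÷ 2 = 5 remainder 1
5 ÷ 2 = 2 remainder 1
2 ÷ 2 = 1 remainder 0
1 ÷ 2 = 0 remainder 1
Reading remainders bottom-up:
= 1011011111101


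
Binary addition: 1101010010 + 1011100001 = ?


Align and add column by column (LSB to MSB, carry propagating):
  01101010010
+ 01011100001
  -----------
  col 0: 0 + 1 + 0 (carry in) = 1 → bit 1, carry out 0
  col 1: 1 + 0 + 0 (carry in) = 1 → bit 1, carry out 0
  col 2: 0 + 0 + 0 (carry in) = 0 → bit 0, carry out 0
  col 3: 0 + 0 + 0 (carry in) = 0 → bit 0, carry out 0
  col 4: 1 + 0 + 0 (carry in) = 1 → bit 1, carry out 0
  col 5: 0 + 1 + 0 (carry in) = 1 → bit 1, carry out 0
  col 6: 1 + 1 + 0 (carry in) = 2 → bit 0, carry out 1
  col 7: 0 + 1 + 1 (carry in) = 2 → bit 0, carry out 1
  col 8: 1 + 0 + 1 (carry in) = 2 → bit 0, carry out 1
  col 9: 1 + 1 + 1 (carry in) = 3 → bit 1, carry out 1
  col 10: 0 + 0 + 1 (carry in) = 1 → bit 1, carry out 0
Reading bits MSB→LSB: 11000110011
Strip leading zeros: 11000110011
= 11000110011


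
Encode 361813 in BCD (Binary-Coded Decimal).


Each digit → 4-bit binary:
  3 → 0011
  6 → 0110
  1 → 0001
  8 → 1000
  1 → 0001
  3 → 0011
= 0011 0110 0001 1000 0001 0011


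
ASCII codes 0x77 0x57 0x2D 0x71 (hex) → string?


Codes (hex): 0x77 0x57 0x2D 0x71
Per-code ASCII lookup:
  0x77 = 119  (range 97-122: lowercase, 119 - 97 = 22) → 'w'
  0x57 = 87  (range 65-90: uppercase, 87 - 65 = 22) → 'W'
  0x2D = 45  (special character) → '-'
  0x71 = 113  (range 97-122: lowercase, 113 - 97 = 16) → 'q'
= 'wW-q'


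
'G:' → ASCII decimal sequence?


String: 'G:'  (2 characters)
Per-character ASCII lookup:
  'G': uppercase starts at 65: 'G' = 65 + 6 = 71
  ':': special character: ':' = 58
= 71 58


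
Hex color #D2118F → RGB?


Hex: #D2118F
R = D2₁₆ = 210
G = 11₁₆ = 17
B = 8F₁₆ = 143
= RGB(210, 17, 143)


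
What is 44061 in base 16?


Divide by 16 repeatedly:
44061 ÷ 16 = 2753 remainder 13 (D)
2753 ÷ 16 = 172 remainder 1 (1)
172 ÷ 16 = 10 remainder 12 (C)
10 ÷ 16 = 0 remainder 10 (A)
Reading remainders bottom-up:
= 0xAC1D


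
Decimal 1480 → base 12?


Divide by 12 repeatedly:
1480 ÷ 12 = 123 remainder 4
123 ÷ 12 = 10 remainder 3
10 ÷ 12 = 0 remainder 10
Reading remainders bottom-up:
= A34


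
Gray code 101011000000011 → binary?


Gray code: 101011000000011
MSB stays the same: 1
Each subsequent bit = prev_binary XOR current_gray:
  B[1] = 1 XOR 0 = 1
  B[2] = 1 XOR 1 = 0
  B[3] = 0 XOR 0 = 0
  B[4] = 0 XOR 1 = 1
  B[5] = 1 XOR 1 = 0
  B[6] = 0 XOR 0 = 0
  B[7] = 0 XOR 0 = 0
  B[8] = 0 XOR 0 = 0
  B[9] = 0 XOR 0 = 0
  B[10] = 0 XOR 0 = 0
  B[11] = 0 XOR 0 = 0
  B[12] = 0 XOR 0 = 0
  B[13] = 0 XOR 1 = 1
  B[14] = 1 XOR 1 = 0
= 110010000000010 (25602 decimal)


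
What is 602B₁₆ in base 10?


Positional values:
Position 0: B × 16^0 = 11 × 1 = 11
Position 1: 2 × 16^1 = 2 × 16 = 32
Position 2: 0 × 16^2 = 0 × 256 = 0
Position 3: 6 × 16^3 = 6 × 4096 = 24576
Sum = 11 + 32 + 0 + 24576
= 24619


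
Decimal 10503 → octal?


Divide by 8 repeatedly:
10503 ÷ 8 = 1312 remainder 7
1312 ÷ 8 = 164 remainder 0
164 ÷ 8 = 20 remainder 4
20 ÷ 8 = 2 remainder 4
2 ÷ 8 = 0 remainder 2
Reading remainders bottom-up:
= 0o24407


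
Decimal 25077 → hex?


Divide by 16 repeatedly:
25077 ÷ 16 = 1567 remainder 5 (5)
1567 ÷ 16 = 97 remainder 15 (F)
97 ÷ 16 = 6 remainder 1 (1)
6 ÷ 16 = 0 remainder 6 (6)
Reading remainders bottom-up:
= 0x61F5


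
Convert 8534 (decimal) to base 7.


Divide by 7 repeatedly:
8534 ÷ 7 = 1219 remainder 1
1219 ÷ 7 = 174 remainder 1
174 ÷ 7 = 24 remainder 6
24 ÷ 7 = 3 remainder 3
3 ÷ 7 = 0 remainder 3
Reading remainders bottom-up:
= 33611


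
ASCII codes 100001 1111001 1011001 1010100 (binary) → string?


Codes (binary): 100001 1111001 1011001 1010100
Per-code ASCII lookup:
  100001 = 33  (special character) → '!'
  1111001 = 121  (range 97-122: lowercase, 121 - 97 = 24) → 'y'
  1011001 = 89  (range 65-90: uppercase, 89 - 65 = 24) → 'Y'
  1010100 = 84  (range 65-90: uppercase, 84 - 65 = 19) → 'T'
= '!yYT'


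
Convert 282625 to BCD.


Each digit → 4-bit binary:
  2 → 0010
  8 → 1000
  2 → 0010
  6 → 0110
  2 → 0010
  5 → 0101
= 0010 1000 0010 0110 0010 0101


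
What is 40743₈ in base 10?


Positional values:
Position 0: 3 × 8^0 = 3
Position 1: 4 × 8^1 = 32
Position 2: 7 × 8^2 = 448
Position 3: 0 × 8^3 = 0
Position 4: 4 × 8^4 = 16384
Sum = 3 + 32 + 448 + 0 + 16384
= 16867


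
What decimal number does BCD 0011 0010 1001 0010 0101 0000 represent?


Each 4-bit group → digit:
  0011 → 3
  0010 → 2
  1001 → 9
  0010 → 2
  0101 → 5
  0000 → 0
= 329250


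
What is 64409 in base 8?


Divide by 8 repeatedly:
64409 ÷ 8 = 8051 remainder 1
8051 ÷ 8 = 1006 remainder 3
1006 ÷ 8 = 125 remainder 6
125 ÷ 8 = 15 remainder 5
15 ÷ 8 = 1 remainder 7
1 ÷ 8 = 0 remainder 1
Reading remainders bottom-up:
= 0o175631


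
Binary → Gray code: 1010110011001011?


Binary: 1010110011001011
Gray code: G = B XOR (B >> 1)
B >> 1 = 0101011001100101
1010110011001011 XOR 0101011001100101:
  1 XOR 0 = 1
  0 XOR 1 = 1
  1 XOR 0 = 1
  0 XOR 1 = 1
  1 XOR 0 = 1
  1 XOR 1 = 0
  0 XOR 1 = 1
  0 XOR 0 = 0
  1 XOR 0 = 1
  1 XOR 1 = 0
  0 XOR 1 = 1
  0 XOR 0 = 0
  1 XOR 0 = 1
  0 XOR 1 = 1
  1 XOR 0 = 1
  1 XOR 1 = 0
= 1111101010101110


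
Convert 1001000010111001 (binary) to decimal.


Positional values:
Bit 0: 1 × 2^0 = 1
Bit 3: 1 × 2^3 = 8
Bit 4: 1 × 2^4 = 16
Bit 5: 1 × 2^5 = 32
Bit 7: 1 × 2^7 = 128
Bit 12: 1 × 2^12 = 4096
Bit 15: 1 × 2^15 = 32768
Sum = 1 + 8 + 16 + 32 + 128 + 4096 + 32768
= 37049
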